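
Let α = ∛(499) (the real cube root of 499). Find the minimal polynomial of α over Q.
m_α(x) = x^3 - 499

α satisfies α^3 = 499, so x^3 - 499 annihilates α. By the rational root test, a rational root p/q (in lowest terms) of x^3 - 499 would satisfy p^3 = 499 q^3, forcing q = 1 and p^3 = 499; but 499 is not a perfect cube, contradiction. A monic cubic over Q with no rational root is irreducible (any nontrivial factorization would include a linear factor). Hence x^3 - 499 is the minimal polynomial of α, and in particular [Q(α):Q] = 3.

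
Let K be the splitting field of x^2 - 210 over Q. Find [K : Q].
[K : Q] = 2

f(x) = x^2 - 210 factors as (x - √210)(x + √210). The splitting field is K = Q(√210). Since 210 is squarefree and > 1, it is not a perfect square, so x^2 - 210 is irreducible over Q and [Q(√210) : Q] = 2. Hence [K : Q] = 2.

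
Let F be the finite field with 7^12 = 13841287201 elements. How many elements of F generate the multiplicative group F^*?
There are φ(13841287200) = 3135283200 primitive elements

F_q^* is cyclic of order q - 1 = 13841287200. A cyclic group of order m has exactly φ(m) generators. Here m = 13841287200 = 2^5 · 3^2 · 5^2 · 13 · 19 · 43 · 181, so the number of primitive elements is φ(13841287200) = 3135283200.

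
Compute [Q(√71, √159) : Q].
[Q(√71, √159) : Q] = 4

[Q(√71):Q] = 2 (min poly x^2 - 71, irreducible since 71 is squarefree > 1). For the top step, suppose √159 ∈ Q(√71), say √159 = c + d√71 with c, d ∈ Q. Squaring: 159 = c^2 + 71d^2 + 2cd√71. Since √71 ∉ Q this forces 2cd = 0. If d = 0 then √159 = c ∈ Q, contradicting 159 squarefree > 1. If c = 0 then 159 = 71d^2, so 71·159 = (71d)^2 is a perfect square in Q — but 71·159 = 11289 is not a perfect square (since 71 and 159 are distinct squarefree integers). Contradiction. Hence √159 ∉ Q(√71), so x^2 - 159 stays irreducible over Q(√71) and [Q(√71, √159) : Q(√71)] = 2. By the tower law, [Q(√71, √159) : Q] = 2 · 2 = 4.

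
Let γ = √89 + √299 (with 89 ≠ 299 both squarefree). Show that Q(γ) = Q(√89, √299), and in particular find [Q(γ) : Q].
[Q(γ) : Q] = 4 (equivalently, Q(γ) = Q(√89, √299))

Obviously Q(γ) ⊆ Q(√89, √299), and [Q(√89, √299):Q] = 4 (since 89, 299 are distinct squarefree integers > 1 with 26611 not a perfect square). To show equality we compute the minimal polynomial of γ. From γ = √89 + √299: γ^2 = 89 + 2√(26611) + 299 = 388 + 2√(26611), so γ^2 - 388 = 2√(26611); squaring, (γ^2 - 388)^2 = 4·26611, i.e. γ^4 - 776γ^2 + 150544 - 106444 = 0, i.e. γ^4 - 776γ^2 + 44100 = 0. So γ is a root of x^4 - 776x^2 + 44100. This polynomial is irreducible over Q: it has no rational root (each ±√89 ± √299 is irrational), and any factorization into two quadratics over Q would force √(26611) ∈ Q (pairing opposite roots) or √89, √299 ∈ Q (other pairings), all impossible. Hence [Q(γ):Q] = 4 = [Q(√89, √299):Q], so Q(γ) = Q(√89, √299).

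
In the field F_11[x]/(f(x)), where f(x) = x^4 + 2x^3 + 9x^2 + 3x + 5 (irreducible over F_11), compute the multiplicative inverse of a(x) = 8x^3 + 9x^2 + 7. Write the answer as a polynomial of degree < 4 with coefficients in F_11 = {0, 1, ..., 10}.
a(x)^(-1) ≡ 4x^3 + 10x^2 + 5x (mod f(x))

Since f is irreducible over F_11, F_11[x]/(f) is a field and a(x) ≠ 0 has an inverse. Apply the extended Euclidean algorithm to f(x) and a(x) in F_11[x]: f(x) = (7x + 2)·a(x) + (2x^2 + 9x + 2);  a(x) = (4x + 3)·(2x^2 + 9x + 2) + (9x + 1);  (2x^2 + 9x + 2) = (10x + 6)·(9x + 1) + (7). The last nonzero remainder is the constant 7 = gcd(f, a) in F_11. Back-substituting through the division chain expresses 7 = s(x)·a(x) + t(x)·f(x) with s(x) ≡ 6x^3 + 4x^2 + 2x (mod f), so (6x^3 + 4x^2 + 2x)·a(x) ≡ 7 (mod f). Multiplying by 7^(-1) ≡ 8 in F_11 gives a(x)^(-1) ≡ 8·(6x^3 + 4x^2 + 2x) ≡ 4x^3 + 10x^2 + 5x (mod f). Check: (8x^3 + 9x^2 + 7)·(4x^3 + 10x^2 + 5x) = 10x^6 + 6x^5 + 9x^4 + 7x^3 + 4x^2 + 2x ≡ 1 (mod x^4 + 2x^3 + 9x^2 + 3x + 5).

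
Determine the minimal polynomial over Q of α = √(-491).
m_α(x) = x^2 + 491

α satisfies α^2 + 491 = 0, so x^2 + 491 annihilates α. Since d = -491 is squarefree and ≠ 1, it is not a perfect square in Q, so x^2 + 491 has no rational root and is therefore irreducible over Q (a degree-2 polynomial over a field is irreducible iff it has no root). Hence m_α(x) = x^2 + 491.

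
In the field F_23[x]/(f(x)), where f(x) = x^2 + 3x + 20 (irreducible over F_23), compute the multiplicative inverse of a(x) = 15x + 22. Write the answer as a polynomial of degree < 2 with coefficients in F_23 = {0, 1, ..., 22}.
a(x)^(-1) ≡ 22x (mod f(x))

Since f is irreducible over F_23, F_23[x]/(f) is a field and a(x) ≠ 0 has an inverse. Apply the extended Euclidean algorithm to f(x) and a(x) in F_23[x]: f(x) = (20x)·a(x) + (20). The last nonzero remainder is the constant 20 = gcd(f, a) in F_23. Back-substituting through the division chain expresses 20 = s(x)·a(x) + t(x)·f(x) with s(x) ≡ 3x (mod f), so (3x)·a(x) ≡ 20 (mod f). Multiplying by 20^(-1) ≡ 15 in F_23 gives a(x)^(-1) ≡ 15·(3x) ≡ 22x (mod f). Check: (15x + 22)·(22x) = 8x^2 + x ≡ 1 (mod x^2 + 3x + 20).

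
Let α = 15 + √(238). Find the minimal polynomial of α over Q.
m_α(x) = x^2 - 30x - 13

From α - 15 = √(238), squaring gives (α - 15)^2 = 238, i.e. α^2 - 30α + 225 = 238, so α^2 - 30α - 13 = 0. The discriminant of x^2 - 30x - 13 is (-30)^2 - 4·(-13) = 900 + 52 = 952, and 4·(238) is not a perfect square in Q since 238 is squarefree and ≠ 1. Hence x^2 - 30x - 13 is irreducible over Q and is the minimal polynomial of α.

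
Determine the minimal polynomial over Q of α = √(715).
m_α(x) = x^2 - 715

α satisfies α^2 - 715 = 0, so x^2 - 715 annihilates α. Since d = 715 is squarefree and ≠ 1, it is not a perfect square in Q, so x^2 - 715 has no rational root and is therefore irreducible over Q (a degree-2 polynomial over a field is irreducible iff it has no root). Hence m_α(x) = x^2 - 715.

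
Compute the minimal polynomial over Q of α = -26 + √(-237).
m_α(x) = x^2 + 52x + 913

From α + 26 = √(-237), squaring gives (α + 26)^2 = -237, i.e. α^2 + 52α + 676 = -237, so α^2 + 52α + 913 = 0. The discriminant of x^2 + 52x + 913 is (52)^2 - 4·(913) = 2704 - 3652 = -948, and 4·(-237) is not a perfect square in Q since -237 is squarefree and ≠ 1. Hence x^2 + 52x + 913 is irreducible over Q and is the minimal polynomial of α.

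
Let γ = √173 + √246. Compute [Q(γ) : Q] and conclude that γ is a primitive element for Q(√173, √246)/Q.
[Q(γ) : Q] = 4 (equivalently, Q(γ) = Q(√173, √246))

Obviously Q(γ) ⊆ Q(√173, √246), and [Q(√173, √246):Q] = 4 (since 173, 246 are distinct squarefree integers > 1 with 42558 not a perfect square). To show equality we compute the minimal polynomial of γ. From γ = √173 + √246: γ^2 = 173 + 2√(42558) + 246 = 419 + 2√(42558), so γ^2 - 419 = 2√(42558); squaring, (γ^2 - 419)^2 = 4·42558, i.e. γ^4 - 838γ^2 + 175561 - 170232 = 0, i.e. γ^4 - 838γ^2 + 5329 = 0. So γ is a root of x^4 - 838x^2 + 5329. This polynomial is irreducible over Q: it has no rational root (each ±√173 ± √246 is irrational), and any factorization into two quadratics over Q would force √(42558) ∈ Q (pairing opposite roots) or √173, √246 ∈ Q (other pairings), all impossible. Hence [Q(γ):Q] = 4 = [Q(√173, √246):Q], so Q(γ) = Q(√173, √246).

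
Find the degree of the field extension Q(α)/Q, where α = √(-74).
[Q(α):Q] = 2

[Q(α):Q] equals the degree of the minimal polynomial of α. Here α^2 = -74 and x^2 + 74 is irreducible (d = -74 is squarefree, ≠ 1, hence not a square), so deg(m_α) = 2. Thus [Q(α):Q] = 2.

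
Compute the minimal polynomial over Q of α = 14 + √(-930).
m_α(x) = x^2 - 28x + 1126

From α - 14 = √(-930), squaring gives (α - 14)^2 = -930, i.e. α^2 - 28α + 196 = -930, so α^2 - 28α + 1126 = 0. The discriminant of x^2 - 28x + 1126 is (-28)^2 - 4·(1126) = 784 - 4504 = -3720, and 4·(-930) is not a perfect square in Q since -930 is squarefree and ≠ 1. Hence x^2 - 28x + 1126 is irreducible over Q and is the minimal polynomial of α.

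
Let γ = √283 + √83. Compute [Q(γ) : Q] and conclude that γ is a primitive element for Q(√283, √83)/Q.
[Q(γ) : Q] = 4 (equivalently, Q(γ) = Q(√283, √83))

Obviously Q(γ) ⊆ Q(√283, √83), and [Q(√283, √83):Q] = 4 (since 283, 83 are distinct squarefree integers > 1 with 23489 not a perfect square). To show equality we compute the minimal polynomial of γ. From γ = √283 + √83: γ^2 = 283 + 2√(23489) + 83 = 366 + 2√(23489), so γ^2 - 366 = 2√(23489); squaring, (γ^2 - 366)^2 = 4·23489, i.e. γ^4 - 732γ^2 + 133956 - 93956 = 0, i.e. γ^4 - 732γ^2 + 40000 = 0. So γ is a root of x^4 - 732x^2 + 40000. This polynomial is irreducible over Q: it has no rational root (each ±√283 ± √83 is irrational), and any factorization into two quadratics over Q would force √(23489) ∈ Q (pairing opposite roots) or √283, √83 ∈ Q (other pairings), all impossible. Hence [Q(γ):Q] = 4 = [Q(√283, √83):Q], so Q(γ) = Q(√283, √83).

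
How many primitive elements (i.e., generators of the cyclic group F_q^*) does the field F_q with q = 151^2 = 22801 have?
There are φ(22800) = 5760 primitive elements

F_q^* is cyclic of order q - 1 = 22800. A cyclic group of order m has exactly φ(m) generators. Here m = 22800 = 2^4 · 3 · 5^2 · 19, so the number of primitive elements is φ(22800) = 5760.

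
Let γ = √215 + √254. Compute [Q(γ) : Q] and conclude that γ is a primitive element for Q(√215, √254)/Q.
[Q(γ) : Q] = 4 (equivalently, Q(γ) = Q(√215, √254))

Obviously Q(γ) ⊆ Q(√215, √254), and [Q(√215, √254):Q] = 4 (since 215, 254 are distinct squarefree integers > 1 with 54610 not a perfect square). To show equality we compute the minimal polynomial of γ. From γ = √215 + √254: γ^2 = 215 + 2√(54610) + 254 = 469 + 2√(54610), so γ^2 - 469 = 2√(54610); squaring, (γ^2 - 469)^2 = 4·54610, i.e. γ^4 - 938γ^2 + 219961 - 218440 = 0, i.e. γ^4 - 938γ^2 + 1521 = 0. So γ is a root of x^4 - 938x^2 + 1521. This polynomial is irreducible over Q: it has no rational root (each ±√215 ± √254 is irrational), and any factorization into two quadratics over Q would force √(54610) ∈ Q (pairing opposite roots) or √215, √254 ∈ Q (other pairings), all impossible. Hence [Q(γ):Q] = 4 = [Q(√215, √254):Q], so Q(γ) = Q(√215, √254).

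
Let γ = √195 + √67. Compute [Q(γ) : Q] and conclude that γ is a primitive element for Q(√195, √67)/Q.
[Q(γ) : Q] = 4 (equivalently, Q(γ) = Q(√195, √67))

Obviously Q(γ) ⊆ Q(√195, √67), and [Q(√195, √67):Q] = 4 (since 195, 67 are distinct squarefree integers > 1 with 13065 not a perfect square). To show equality we compute the minimal polynomial of γ. From γ = √195 + √67: γ^2 = 195 + 2√(13065) + 67 = 262 + 2√(13065), so γ^2 - 262 = 2√(13065); squaring, (γ^2 - 262)^2 = 4·13065, i.e. γ^4 - 524γ^2 + 68644 - 52260 = 0, i.e. γ^4 - 524γ^2 + 16384 = 0. So γ is a root of x^4 - 524x^2 + 16384. This polynomial is irreducible over Q: it has no rational root (each ±√195 ± √67 is irrational), and any factorization into two quadratics over Q would force √(13065) ∈ Q (pairing opposite roots) or √195, √67 ∈ Q (other pairings), all impossible. Hence [Q(γ):Q] = 4 = [Q(√195, √67):Q], so Q(γ) = Q(√195, √67).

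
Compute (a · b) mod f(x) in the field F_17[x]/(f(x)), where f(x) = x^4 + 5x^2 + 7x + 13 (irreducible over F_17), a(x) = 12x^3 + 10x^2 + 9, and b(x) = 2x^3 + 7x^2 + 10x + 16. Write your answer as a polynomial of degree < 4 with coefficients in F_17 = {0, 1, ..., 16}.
a · b ≡ 13x^3 + 6x^2 + 16x + 16 (mod f(x))

Multiply in F_17[x]: a(x)·b(x) = (12x^3 + 10x^2 + 9)·(2x^3 + 7x^2 + 10x + 16) = 7x^6 + 2x^5 + 3x^4 + 4x^3 + 2x^2 + 5x + 8. This has degree ≥ 4, so divide by f(x) over F_17: 7x^6 + 2x^5 + 3x^4 + 4x^3 + 2x^2 + 5x + 8 = (7x^2 + 2x + 2)·(x^4 + 5x^2 + 7x + 13) + (13x^3 + 6x^2 + 16x + 16). Hence a·b ≡ 13x^3 + 6x^2 + 16x + 16 (mod f). (F_17[x]/(f) is a field with 17^4 = 83521 elements since f is irreducible of degree 4.)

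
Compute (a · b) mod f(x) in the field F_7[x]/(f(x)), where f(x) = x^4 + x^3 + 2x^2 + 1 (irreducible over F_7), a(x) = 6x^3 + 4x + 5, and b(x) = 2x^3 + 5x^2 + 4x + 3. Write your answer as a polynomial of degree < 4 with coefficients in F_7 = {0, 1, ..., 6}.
a · b ≡ x^3 + 4 (mod f(x))

Multiply in F_7[x]: a(x)·b(x) = (6x^3 + 4x + 5)·(2x^3 + 5x^2 + 4x + 3) = 5x^6 + 2x^5 + 4x^4 + 6x^3 + 6x^2 + 4x + 1. This has degree ≥ 4, so divide by f(x) over F_7: 5x^6 + 2x^5 + 4x^4 + 6x^3 + 6x^2 + 4x + 1 = (5x^2 + 4x + 4)·(x^4 + x^3 + 2x^2 + 1) + (x^3 + 4). Hence a·b ≡ x^3 + 4 (mod f). (F_7[x]/(f) is a field with 7^4 = 2401 elements since f is irreducible of degree 4.)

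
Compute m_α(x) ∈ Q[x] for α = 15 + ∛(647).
m_α(x) = x^3 - 45x^2 + 675x - 4022

Set β = α - 15 = ∛(647), so β^3 = 647. Then (α - 15)^3 - 647 = 0, i.e. α is a root of g(x) = (x - 15)^3 - 647 = x^3 - 45x^2 + 675x - 4022. Since g(x) = h(x - 15) where h(x) = x^3 - 647, and h is irreducible over Q (because 647 is not a perfect cube, so h has no rational root, and a monic cubic with no rational root is irreducible), g is also irreducible (irreducibility is preserved under the substitution x → x - 15). Hence m_α(x) = x^3 - 45x^2 + 675x - 4022.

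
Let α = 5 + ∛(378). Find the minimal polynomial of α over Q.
m_α(x) = x^3 - 15x^2 + 75x - 503

Set β = α - 5 = ∛(378), so β^3 = 378. Then (α - 5)^3 - 378 = 0, i.e. α is a root of g(x) = (x - 5)^3 - 378 = x^3 - 15x^2 + 75x - 503. Since g(x) = h(x - 5) where h(x) = x^3 - 378, and h is irreducible over Q (because 378 is not a perfect cube, so h has no rational root, and a monic cubic with no rational root is irreducible), g is also irreducible (irreducibility is preserved under the substitution x → x - 5). Hence m_α(x) = x^3 - 15x^2 + 75x - 503.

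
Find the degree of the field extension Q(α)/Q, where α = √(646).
[Q(α):Q] = 2

[Q(α):Q] equals the degree of the minimal polynomial of α. Here α^2 = 646 and x^2 - 646 is irreducible (d = 646 is squarefree, ≠ 1, hence not a square), so deg(m_α) = 2. Thus [Q(α):Q] = 2.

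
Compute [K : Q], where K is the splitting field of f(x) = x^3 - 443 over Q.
[K : Q] = 6

The roots of x^3 - 443 are ∛443, ω∛443, ω^2∛443 where ω = e^(2πi/3) is a primitive cube root of unity, so K = Q(∛443, ω). Now [Q(∛443):Q] = 3 (since 443 is not a perfect cube, x^3 - 443 is irreducible) and [Q(ω):Q] = 2. Both 2 and 3 divide [K:Q], and [K:Q] ≤ 3·2 = 6, so [K:Q] = 6. (Equivalently: Q(∛443) ⊂ R but ω ∉ R, so [K : Q(∛443)] = 2.)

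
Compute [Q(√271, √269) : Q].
[Q(√271, √269) : Q] = 4

[Q(√271):Q] = 2 (min poly x^2 - 271, irreducible since 271 is squarefree > 1). For the top step, suppose √269 ∈ Q(√271), say √269 = c + d√271 with c, d ∈ Q. Squaring: 269 = c^2 + 271d^2 + 2cd√271. Since √271 ∉ Q this forces 2cd = 0. If d = 0 then √269 = c ∈ Q, contradicting 269 squarefree > 1. If c = 0 then 269 = 271d^2, so 271·269 = (271d)^2 is a perfect square in Q — but 271·269 = 72899 is not a perfect square (since 271 and 269 are distinct squarefree integers). Contradiction. Hence √269 ∉ Q(√271), so x^2 - 269 stays irreducible over Q(√271) and [Q(√271, √269) : Q(√271)] = 2. By the tower law, [Q(√271, √269) : Q] = 2 · 2 = 4.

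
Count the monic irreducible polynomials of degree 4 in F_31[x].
There are 230640 monic irreducible polynomials of degree 4 over F_31

Each element of F_{31^4} that lies in no proper subfield is a root of exactly one monic irreducible of degree 4 over F_31, and each such polynomial has 4 distinct roots in F_{31^4}. By Möbius inversion the count is N_31(4) = (1/4) Σ_{d|4} μ(4/d) · 31^d = (1/4)(μ(4)·31^1 + μ(2)·31^2 + μ(1)·31^4) = 922560/4 = 230640.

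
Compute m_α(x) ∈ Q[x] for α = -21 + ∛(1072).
m_α(x) = x^3 + 63x^2 + 1323x + 8189

Set β = α + 21 = ∛(1072), so β^3 = 1072. Then (α + 21)^3 - 1072 = 0, i.e. α is a root of g(x) = (x + 21)^3 - 1072 = x^3 + 63x^2 + 1323x + 8189. Since g(x) = h(x + 21) where h(x) = x^3 - 1072, and h is irreducible over Q (because 1072 is not a perfect cube, so h has no rational root, and a monic cubic with no rational root is irreducible), g is also irreducible (irreducibility is preserved under the substitution x → x + 21). Hence m_α(x) = x^3 + 63x^2 + 1323x + 8189.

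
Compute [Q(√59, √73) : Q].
[Q(√59, √73) : Q] = 4

[Q(√59):Q] = 2 (min poly x^2 - 59, irreducible since 59 is squarefree > 1). For the top step, suppose √73 ∈ Q(√59), say √73 = c + d√59 with c, d ∈ Q. Squaring: 73 = c^2 + 59d^2 + 2cd√59. Since √59 ∉ Q this forces 2cd = 0. If d = 0 then √73 = c ∈ Q, contradicting 73 squarefree > 1. If c = 0 then 73 = 59d^2, so 59·73 = (59d)^2 is a perfect square in Q — but 59·73 = 4307 is not a perfect square (since 59 and 73 are distinct squarefree integers). Contradiction. Hence √73 ∉ Q(√59), so x^2 - 73 stays irreducible over Q(√59) and [Q(√59, √73) : Q(√59)] = 2. By the tower law, [Q(√59, √73) : Q] = 2 · 2 = 4.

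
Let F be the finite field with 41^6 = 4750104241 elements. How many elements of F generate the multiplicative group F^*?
There are φ(4750104240) = 1083124224 primitive elements

F_q^* is cyclic of order q - 1 = 4750104240. A cyclic group of order m has exactly φ(m) generators. Here m = 4750104240 = 2^4 · 3^2 · 5 · 7 · 547 · 1723, so the number of primitive elements is φ(4750104240) = 1083124224.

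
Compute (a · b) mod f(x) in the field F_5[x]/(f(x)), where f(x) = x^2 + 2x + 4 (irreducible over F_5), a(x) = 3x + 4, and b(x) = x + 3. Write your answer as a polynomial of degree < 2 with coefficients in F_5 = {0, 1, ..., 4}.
a · b ≡ 2x (mod f(x))

Multiply in F_5[x]: a(x)·b(x) = (3x + 4)·(x + 3) = 3x^2 + 3x + 2. This has degree ≥ 2, so divide by f(x) over F_5: 3x^2 + 3x + 2 = (3)·(x^2 + 2x + 4) + (2x). Hence a·b ≡ 2x (mod f). (F_5[x]/(f) is a field with 5^2 = 25 elements since f is irreducible of degree 2.)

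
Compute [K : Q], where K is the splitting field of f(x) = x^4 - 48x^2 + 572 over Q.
[K : Q] = 4

Solving the quadratic in x^2: x^2 = (48 ± √(48^2 - 4·572))/2 = (48 ± √16)/2 = (48 ± 4)/2, giving x^2 = 26 or x^2 = 22. So f(x) = (x^2 - 26)(x^2 - 22) and the roots of f are ±√26, ±√22. Hence the splitting field is K = Q(√26, √22). Since 26 and 22 are distinct squarefree integers > 1, their product 572 is not a perfect square, so √22 ∉ Q(√26). By the tower law [K:Q] = [Q(√26,√22):Q(√26)] · [Q(√26):Q] = 2 · 2 = 4.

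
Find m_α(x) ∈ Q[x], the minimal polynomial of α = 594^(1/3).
m_α(x) = x^3 - 594

α satisfies α^3 = 594, so x^3 - 594 annihilates α. By the rational root test, a rational root p/q (in lowest terms) of x^3 - 594 would satisfy p^3 = 594 q^3, forcing q = 1 and p^3 = 594; but 594 is not a perfect cube, contradiction. A monic cubic over Q with no rational root is irreducible (any nontrivial factorization would include a linear factor). Hence x^3 - 594 is the minimal polynomial of α, and in particular [Q(α):Q] = 3.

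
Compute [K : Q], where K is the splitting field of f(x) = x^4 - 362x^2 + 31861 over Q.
[K : Q] = 4

Solving the quadratic in x^2: x^2 = (362 ± √(362^2 - 4·31861))/2 = (362 ± √3600)/2 = (362 ± 60)/2, giving x^2 = 151 or x^2 = 211. So f(x) = (x^2 - 151)(x^2 - 211) and the roots of f are ±√151, ±√211. Hence the splitting field is K = Q(√151, √211). Since 151 and 211 are distinct squarefree integers > 1, their product 31861 is not a perfect square, so √211 ∉ Q(√151). By the tower law [K:Q] = [Q(√151,√211):Q(√151)] · [Q(√151):Q] = 2 · 2 = 4.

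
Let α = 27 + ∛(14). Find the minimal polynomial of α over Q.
m_α(x) = x^3 - 81x^2 + 2187x - 19697

Set β = α - 27 = ∛(14), so β^3 = 14. Then (α - 27)^3 - 14 = 0, i.e. α is a root of g(x) = (x - 27)^3 - 14 = x^3 - 81x^2 + 2187x - 19697. Since g(x) = h(x - 27) where h(x) = x^3 - 14, and h is irreducible over Q (because 14 is not a perfect cube, so h has no rational root, and a monic cubic with no rational root is irreducible), g is also irreducible (irreducibility is preserved under the substitution x → x - 27). Hence m_α(x) = x^3 - 81x^2 + 2187x - 19697.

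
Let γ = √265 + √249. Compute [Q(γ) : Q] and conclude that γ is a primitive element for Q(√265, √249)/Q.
[Q(γ) : Q] = 4 (equivalently, Q(γ) = Q(√265, √249))

Obviously Q(γ) ⊆ Q(√265, √249), and [Q(√265, √249):Q] = 4 (since 265, 249 are distinct squarefree integers > 1 with 65985 not a perfect square). To show equality we compute the minimal polynomial of γ. From γ = √265 + √249: γ^2 = 265 + 2√(65985) + 249 = 514 + 2√(65985), so γ^2 - 514 = 2√(65985); squaring, (γ^2 - 514)^2 = 4·65985, i.e. γ^4 - 1028γ^2 + 264196 - 263940 = 0, i.e. γ^4 - 1028γ^2 + 256 = 0. So γ is a root of x^4 - 1028x^2 + 256. This polynomial is irreducible over Q: it has no rational root (each ±√265 ± √249 is irrational), and any factorization into two quadratics over Q would force √(65985) ∈ Q (pairing opposite roots) or √265, √249 ∈ Q (other pairings), all impossible. Hence [Q(γ):Q] = 4 = [Q(√265, √249):Q], so Q(γ) = Q(√265, √249).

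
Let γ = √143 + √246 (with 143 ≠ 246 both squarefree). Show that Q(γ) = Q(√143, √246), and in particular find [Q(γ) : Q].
[Q(γ) : Q] = 4 (equivalently, Q(γ) = Q(√143, √246))

Obviously Q(γ) ⊆ Q(√143, √246), and [Q(√143, √246):Q] = 4 (since 143, 246 are distinct squarefree integers > 1 with 35178 not a perfect square). To show equality we compute the minimal polynomial of γ. From γ = √143 + √246: γ^2 = 143 + 2√(35178) + 246 = 389 + 2√(35178), so γ^2 - 389 = 2√(35178); squaring, (γ^2 - 389)^2 = 4·35178, i.e. γ^4 - 778γ^2 + 151321 - 140712 = 0, i.e. γ^4 - 778γ^2 + 10609 = 0. So γ is a root of x^4 - 778x^2 + 10609. This polynomial is irreducible over Q: it has no rational root (each ±√143 ± √246 is irrational), and any factorization into two quadratics over Q would force √(35178) ∈ Q (pairing opposite roots) or √143, √246 ∈ Q (other pairings), all impossible. Hence [Q(γ):Q] = 4 = [Q(√143, √246):Q], so Q(γ) = Q(√143, √246).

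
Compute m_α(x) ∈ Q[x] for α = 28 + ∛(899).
m_α(x) = x^3 - 84x^2 + 2352x - 22851

Set β = α - 28 = ∛(899), so β^3 = 899. Then (α - 28)^3 - 899 = 0, i.e. α is a root of g(x) = (x - 28)^3 - 899 = x^3 - 84x^2 + 2352x - 22851. Since g(x) = h(x - 28) where h(x) = x^3 - 899, and h is irreducible over Q (because 899 is not a perfect cube, so h has no rational root, and a monic cubic with no rational root is irreducible), g is also irreducible (irreducibility is preserved under the substitution x → x - 28). Hence m_α(x) = x^3 - 84x^2 + 2352x - 22851.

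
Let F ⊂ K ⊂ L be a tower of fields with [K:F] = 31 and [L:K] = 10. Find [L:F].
[L:F] = 310

The tower law says that for any tower of field extensions F ⊂ K ⊂ L with finite degrees, [L:F] = [L:K] · [K:F]. Here this gives [L:F] = 10 · 31 = 310.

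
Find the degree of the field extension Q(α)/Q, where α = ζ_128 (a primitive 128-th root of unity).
[Q(α):Q] = 64

The minimal polynomial of ζ_128 over Q is the 128-th cyclotomic polynomial Φ_128(x), which is irreducible over Q and has degree φ(128) = 64. Hence [Q(α):Q] = φ(128) = 64.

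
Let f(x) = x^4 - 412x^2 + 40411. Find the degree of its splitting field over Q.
[K : Q] = 4

Solving the quadratic in x^2: x^2 = (412 ± √(412^2 - 4·40411))/2 = (412 ± √8100)/2 = (412 ± 90)/2, giving x^2 = 161 or x^2 = 251. So f(x) = (x^2 - 161)(x^2 - 251) and the roots of f are ±√161, ±√251. Hence the splitting field is K = Q(√161, √251). Since 161 and 251 are distinct squarefree integers > 1, their product 40411 is not a perfect square, so √251 ∉ Q(√161). By the tower law [K:Q] = [Q(√161,√251):Q(√161)] · [Q(√161):Q] = 2 · 2 = 4.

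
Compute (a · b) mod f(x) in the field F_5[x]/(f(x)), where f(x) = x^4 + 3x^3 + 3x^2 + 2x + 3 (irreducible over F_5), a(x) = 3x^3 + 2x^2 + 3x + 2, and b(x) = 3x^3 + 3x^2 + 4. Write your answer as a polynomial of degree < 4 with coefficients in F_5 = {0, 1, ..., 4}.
a · b ≡ 3x^3 + 4x^2 + 1 (mod f(x))

Multiply in F_5[x]: a(x)·b(x) = (3x^3 + 2x^2 + 3x + 2)·(3x^3 + 3x^2 + 4) = 4x^6 + 2x^3 + 4x^2 + 2x + 3. This has degree ≥ 4, so divide by f(x) over F_5: 4x^6 + 2x^3 + 4x^2 + 2x + 3 = (4x^2 + 3x + 4)·(x^4 + 3x^3 + 3x^2 + 2x + 3) + (3x^3 + 4x^2 + 1). Hence a·b ≡ 3x^3 + 4x^2 + 1 (mod f). (F_5[x]/(f) is a field with 5^4 = 625 elements since f is irreducible of degree 4.)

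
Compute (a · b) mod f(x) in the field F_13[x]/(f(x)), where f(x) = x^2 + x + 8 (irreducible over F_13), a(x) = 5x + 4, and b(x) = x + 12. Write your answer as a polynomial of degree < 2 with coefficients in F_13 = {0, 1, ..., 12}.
a · b ≡ 7x + 8 (mod f(x))

Multiply in F_13[x]: a(x)·b(x) = (5x + 4)·(x + 12) = 5x^2 + 12x + 9. This has degree ≥ 2, so divide by f(x) over F_13: 5x^2 + 12x + 9 = (5)·(x^2 + x + 8) + (7x + 8). Hence a·b ≡ 7x + 8 (mod f). (F_13[x]/(f) is a field with 13^2 = 169 elements since f is irreducible of degree 2.)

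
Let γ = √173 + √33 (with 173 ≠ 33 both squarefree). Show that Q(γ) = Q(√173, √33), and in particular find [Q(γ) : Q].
[Q(γ) : Q] = 4 (equivalently, Q(γ) = Q(√173, √33))

Obviously Q(γ) ⊆ Q(√173, √33), and [Q(√173, √33):Q] = 4 (since 173, 33 are distinct squarefree integers > 1 with 5709 not a perfect square). To show equality we compute the minimal polynomial of γ. From γ = √173 + √33: γ^2 = 173 + 2√(5709) + 33 = 206 + 2√(5709), so γ^2 - 206 = 2√(5709); squaring, (γ^2 - 206)^2 = 4·5709, i.e. γ^4 - 412γ^2 + 42436 - 22836 = 0, i.e. γ^4 - 412γ^2 + 19600 = 0. So γ is a root of x^4 - 412x^2 + 19600. This polynomial is irreducible over Q: it has no rational root (each ±√173 ± √33 is irrational), and any factorization into two quadratics over Q would force √(5709) ∈ Q (pairing opposite roots) or √173, √33 ∈ Q (other pairings), all impossible. Hence [Q(γ):Q] = 4 = [Q(√173, √33):Q], so Q(γ) = Q(√173, √33).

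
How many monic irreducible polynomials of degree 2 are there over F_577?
There are 166176 monic irreducible polynomials of degree 2 over F_577

Each element of F_{577^2} that lies in no proper subfield is a root of exactly one monic irreducible of degree 2 over F_577, and each such polynomial has 2 distinct roots in F_{577^2}. By Möbius inversion the count is N_577(2) = (1/2) Σ_{d|2} μ(2/d) · 577^d = (1/2)(μ(2)·577^1 + μ(1)·577^2) = 332352/2 = 166176.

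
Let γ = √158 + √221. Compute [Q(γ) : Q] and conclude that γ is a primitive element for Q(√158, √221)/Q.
[Q(γ) : Q] = 4 (equivalently, Q(γ) = Q(√158, √221))

Obviously Q(γ) ⊆ Q(√158, √221), and [Q(√158, √221):Q] = 4 (since 158, 221 are distinct squarefree integers > 1 with 34918 not a perfect square). To show equality we compute the minimal polynomial of γ. From γ = √158 + √221: γ^2 = 158 + 2√(34918) + 221 = 379 + 2√(34918), so γ^2 - 379 = 2√(34918); squaring, (γ^2 - 379)^2 = 4·34918, i.e. γ^4 - 758γ^2 + 143641 - 139672 = 0, i.e. γ^4 - 758γ^2 + 3969 = 0. So γ is a root of x^4 - 758x^2 + 3969. This polynomial is irreducible over Q: it has no rational root (each ±√158 ± √221 is irrational), and any factorization into two quadratics over Q would force √(34918) ∈ Q (pairing opposite roots) or √158, √221 ∈ Q (other pairings), all impossible. Hence [Q(γ):Q] = 4 = [Q(√158, √221):Q], so Q(γ) = Q(√158, √221).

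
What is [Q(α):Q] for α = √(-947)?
[Q(α):Q] = 2

[Q(α):Q] equals the degree of the minimal polynomial of α. Here α^2 = -947 and x^2 + 947 is irreducible (d = -947 is squarefree, ≠ 1, hence not a square), so deg(m_α) = 2. Thus [Q(α):Q] = 2.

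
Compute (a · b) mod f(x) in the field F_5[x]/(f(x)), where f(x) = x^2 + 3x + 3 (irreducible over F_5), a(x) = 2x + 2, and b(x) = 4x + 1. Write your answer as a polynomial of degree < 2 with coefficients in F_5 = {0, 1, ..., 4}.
a · b ≡ x + 3 (mod f(x))

Multiply in F_5[x]: a(x)·b(x) = (2x + 2)·(4x + 1) = 3x^2 + 2. This has degree ≥ 2, so divide by f(x) over F_5: 3x^2 + 2 = (3)·(x^2 + 3x + 3) + (x + 3). Hence a·b ≡ x + 3 (mod f). (F_5[x]/(f) is a field with 5^2 = 25 elements since f is irreducible of degree 2.)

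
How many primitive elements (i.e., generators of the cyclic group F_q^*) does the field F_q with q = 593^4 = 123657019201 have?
There are φ(123657019200) = 26873856000 primitive elements

F_q^* is cyclic of order q - 1 = 123657019200. A cyclic group of order m has exactly φ(m) generators. Here m = 123657019200 = 2^6 · 3^3 · 5^2 · 11 · 13 · 37 · 541, so the number of primitive elements is φ(123657019200) = 26873856000.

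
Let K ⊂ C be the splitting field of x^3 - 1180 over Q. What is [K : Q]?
[K : Q] = 6

The roots of x^3 - 1180 are ∛1180, ω∛1180, ω^2∛1180 where ω = e^(2πi/3) is a primitive cube root of unity, so K = Q(∛1180, ω). Now [Q(∛1180):Q] = 3 (since 1180 is not a perfect cube, x^3 - 1180 is irreducible) and [Q(ω):Q] = 2. Both 2 and 3 divide [K:Q], and [K:Q] ≤ 3·2 = 6, so [K:Q] = 6. (Equivalently: Q(∛1180) ⊂ R but ω ∉ R, so [K : Q(∛1180)] = 2.)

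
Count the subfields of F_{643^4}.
F_{643^4} has 3 subfields

The subfields of F_{p^n} are exactly the fields F_{p^d} for d | n (each is the fixed field of the unique index-d subgroup of Gal(F_{p^n}/F_p) ≅ Z/nZ). The divisors of n = 4 are {1, 2, 4}, giving 3 subfields: F_{643^1}, F_{643^2}, F_{643^4}.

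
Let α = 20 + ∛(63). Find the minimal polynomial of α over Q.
m_α(x) = x^3 - 60x^2 + 1200x - 8063

Set β = α - 20 = ∛(63), so β^3 = 63. Then (α - 20)^3 - 63 = 0, i.e. α is a root of g(x) = (x - 20)^3 - 63 = x^3 - 60x^2 + 1200x - 8063. Since g(x) = h(x - 20) where h(x) = x^3 - 63, and h is irreducible over Q (because 63 is not a perfect cube, so h has no rational root, and a monic cubic with no rational root is irreducible), g is also irreducible (irreducibility is preserved under the substitution x → x - 20). Hence m_α(x) = x^3 - 60x^2 + 1200x - 8063.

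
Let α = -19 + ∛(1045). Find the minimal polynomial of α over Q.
m_α(x) = x^3 + 57x^2 + 1083x + 5814

Set β = α + 19 = ∛(1045), so β^3 = 1045. Then (α + 19)^3 - 1045 = 0, i.e. α is a root of g(x) = (x + 19)^3 - 1045 = x^3 + 57x^2 + 1083x + 5814. Since g(x) = h(x + 19) where h(x) = x^3 - 1045, and h is irreducible over Q (because 1045 is not a perfect cube, so h has no rational root, and a monic cubic with no rational root is irreducible), g is also irreducible (irreducibility is preserved under the substitution x → x + 19). Hence m_α(x) = x^3 + 57x^2 + 1083x + 5814.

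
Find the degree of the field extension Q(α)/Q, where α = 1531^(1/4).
[Q(α):Q] = 4

α is a root of x^4 - 1531. By Eisenstein's criterion at the prime p = 1531 (which divides the constant term 1531 but p^2 = 2343961 does not, since 1531 is squarefree), x^4 - 1531 is irreducible over Q. Hence [Q(α):Q] = 4.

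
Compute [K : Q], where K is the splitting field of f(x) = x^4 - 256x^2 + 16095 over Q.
[K : Q] = 4

Solving the quadratic in x^2: x^2 = (256 ± √(256^2 - 4·16095))/2 = (256 ± √1156)/2 = (256 ± 34)/2, giving x^2 = 111 or x^2 = 145. So f(x) = (x^2 - 111)(x^2 - 145) and the roots of f are ±√111, ±√145. Hence the splitting field is K = Q(√111, √145). Since 111 and 145 are distinct squarefree integers > 1, their product 16095 is not a perfect square, so √145 ∉ Q(√111). By the tower law [K:Q] = [Q(√111,√145):Q(√111)] · [Q(√111):Q] = 2 · 2 = 4.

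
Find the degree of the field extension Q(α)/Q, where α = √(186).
[Q(α):Q] = 2

[Q(α):Q] equals the degree of the minimal polynomial of α. Here α^2 = 186 and x^2 - 186 is irreducible (d = 186 is squarefree, ≠ 1, hence not a square), so deg(m_α) = 2. Thus [Q(α):Q] = 2.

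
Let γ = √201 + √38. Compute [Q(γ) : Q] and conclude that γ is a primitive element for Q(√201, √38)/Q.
[Q(γ) : Q] = 4 (equivalently, Q(γ) = Q(√201, √38))

Obviously Q(γ) ⊆ Q(√201, √38), and [Q(√201, √38):Q] = 4 (since 201, 38 are distinct squarefree integers > 1 with 7638 not a perfect square). To show equality we compute the minimal polynomial of γ. From γ = √201 + √38: γ^2 = 201 + 2√(7638) + 38 = 239 + 2√(7638), so γ^2 - 239 = 2√(7638); squaring, (γ^2 - 239)^2 = 4·7638, i.e. γ^4 - 478γ^2 + 57121 - 30552 = 0, i.e. γ^4 - 478γ^2 + 26569 = 0. So γ is a root of x^4 - 478x^2 + 26569. This polynomial is irreducible over Q: it has no rational root (each ±√201 ± √38 is irrational), and any factorization into two quadratics over Q would force √(7638) ∈ Q (pairing opposite roots) or √201, √38 ∈ Q (other pairings), all impossible. Hence [Q(γ):Q] = 4 = [Q(√201, √38):Q], so Q(γ) = Q(√201, √38).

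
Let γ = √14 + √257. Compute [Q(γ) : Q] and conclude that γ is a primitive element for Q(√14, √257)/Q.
[Q(γ) : Q] = 4 (equivalently, Q(γ) = Q(√14, √257))

Obviously Q(γ) ⊆ Q(√14, √257), and [Q(√14, √257):Q] = 4 (since 14, 257 are distinct squarefree integers > 1 with 3598 not a perfect square). To show equality we compute the minimal polynomial of γ. From γ = √14 + √257: γ^2 = 14 + 2√(3598) + 257 = 271 + 2√(3598), so γ^2 - 271 = 2√(3598); squaring, (γ^2 - 271)^2 = 4·3598, i.e. γ^4 - 542γ^2 + 73441 - 14392 = 0, i.e. γ^4 - 542γ^2 + 59049 = 0. So γ is a root of x^4 - 542x^2 + 59049. This polynomial is irreducible over Q: it has no rational root (each ±√14 ± √257 is irrational), and any factorization into two quadratics over Q would force √(3598) ∈ Q (pairing opposite roots) or √14, √257 ∈ Q (other pairings), all impossible. Hence [Q(γ):Q] = 4 = [Q(√14, √257):Q], so Q(γ) = Q(√14, √257).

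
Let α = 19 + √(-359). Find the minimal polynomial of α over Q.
m_α(x) = x^2 - 38x + 720

From α - 19 = √(-359), squaring gives (α - 19)^2 = -359, i.e. α^2 - 38α + 361 = -359, so α^2 - 38α + 720 = 0. The discriminant of x^2 - 38x + 720 is (-38)^2 - 4·(720) = 1444 - 2880 = -1436, and 4·(-359) is not a perfect square in Q since -359 is squarefree and ≠ 1. Hence x^2 - 38x + 720 is irreducible over Q and is the minimal polynomial of α.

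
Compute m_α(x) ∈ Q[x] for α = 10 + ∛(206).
m_α(x) = x^3 - 30x^2 + 300x - 1206

Set β = α - 10 = ∛(206), so β^3 = 206. Then (α - 10)^3 - 206 = 0, i.e. α is a root of g(x) = (x - 10)^3 - 206 = x^3 - 30x^2 + 300x - 1206. Since g(x) = h(x - 10) where h(x) = x^3 - 206, and h is irreducible over Q (because 206 is not a perfect cube, so h has no rational root, and a monic cubic with no rational root is irreducible), g is also irreducible (irreducibility is preserved under the substitution x → x - 10). Hence m_α(x) = x^3 - 30x^2 + 300x - 1206.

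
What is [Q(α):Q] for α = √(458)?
[Q(α):Q] = 2

[Q(α):Q] equals the degree of the minimal polynomial of α. Here α^2 = 458 and x^2 - 458 is irreducible (d = 458 is squarefree, ≠ 1, hence not a square), so deg(m_α) = 2. Thus [Q(α):Q] = 2.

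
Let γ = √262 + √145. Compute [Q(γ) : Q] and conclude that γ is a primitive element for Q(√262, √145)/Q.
[Q(γ) : Q] = 4 (equivalently, Q(γ) = Q(√262, √145))

Obviously Q(γ) ⊆ Q(√262, √145), and [Q(√262, √145):Q] = 4 (since 262, 145 are distinct squarefree integers > 1 with 37990 not a perfect square). To show equality we compute the minimal polynomial of γ. From γ = √262 + √145: γ^2 = 262 + 2√(37990) + 145 = 407 + 2√(37990), so γ^2 - 407 = 2√(37990); squaring, (γ^2 - 407)^2 = 4·37990, i.e. γ^4 - 814γ^2 + 165649 - 151960 = 0, i.e. γ^4 - 814γ^2 + 13689 = 0. So γ is a root of x^4 - 814x^2 + 13689. This polynomial is irreducible over Q: it has no rational root (each ±√262 ± √145 is irrational), and any factorization into two quadratics over Q would force √(37990) ∈ Q (pairing opposite roots) or √262, √145 ∈ Q (other pairings), all impossible. Hence [Q(γ):Q] = 4 = [Q(√262, √145):Q], so Q(γ) = Q(√262, √145).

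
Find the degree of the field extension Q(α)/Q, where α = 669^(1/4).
[Q(α):Q] = 4

α is a root of x^4 - 669. By Eisenstein's criterion at the prime p = 3 (which divides the constant term 669 but p^2 = 9 does not, since 669 is squarefree), x^4 - 669 is irreducible over Q. Hence [Q(α):Q] = 4.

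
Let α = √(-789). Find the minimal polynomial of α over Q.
m_α(x) = x^2 + 789

α satisfies α^2 + 789 = 0, so x^2 + 789 annihilates α. Since d = -789 is squarefree and ≠ 1, it is not a perfect square in Q, so x^2 + 789 has no rational root and is therefore irreducible over Q (a degree-2 polynomial over a field is irreducible iff it has no root). Hence m_α(x) = x^2 + 789.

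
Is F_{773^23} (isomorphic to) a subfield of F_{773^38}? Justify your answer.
No: F_{773^23} is not a subfield of F_{773^38}

F_{p^m} embeds in F_{p^n} iff m | n. Here 23 ∤ 38 (since 38 = 1·23 + 15 with remainder 15 ≠ 0), so F_{773^23} is not a subfield of F_{773^38}. Equivalently: if it were, the tower law would give 23 = [F_{773^23}:F_773] dividing [F_{773^38}:F_773] = 38, contradiction.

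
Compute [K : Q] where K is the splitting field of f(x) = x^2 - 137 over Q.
[K : Q] = 2

f(x) = x^2 - 137 factors as (x - √137)(x + √137). The splitting field is K = Q(√137). Since 137 is squarefree and > 1, it is not a perfect square, so x^2 - 137 is irreducible over Q and [Q(√137) : Q] = 2. Hence [K : Q] = 2.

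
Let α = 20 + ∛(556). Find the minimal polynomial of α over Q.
m_α(x) = x^3 - 60x^2 + 1200x - 8556

Set β = α - 20 = ∛(556), so β^3 = 556. Then (α - 20)^3 - 556 = 0, i.e. α is a root of g(x) = (x - 20)^3 - 556 = x^3 - 60x^2 + 1200x - 8556. Since g(x) = h(x - 20) where h(x) = x^3 - 556, and h is irreducible over Q (because 556 is not a perfect cube, so h has no rational root, and a monic cubic with no rational root is irreducible), g is also irreducible (irreducibility is preserved under the substitution x → x - 20). Hence m_α(x) = x^3 - 60x^2 + 1200x - 8556.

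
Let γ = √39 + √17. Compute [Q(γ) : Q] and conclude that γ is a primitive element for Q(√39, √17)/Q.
[Q(γ) : Q] = 4 (equivalently, Q(γ) = Q(√39, √17))

Obviously Q(γ) ⊆ Q(√39, √17), and [Q(√39, √17):Q] = 4 (since 39, 17 are distinct squarefree integers > 1 with 663 not a perfect square). To show equality we compute the minimal polynomial of γ. From γ = √39 + √17: γ^2 = 39 + 2√(663) + 17 = 56 + 2√(663), so γ^2 - 56 = 2√(663); squaring, (γ^2 - 56)^2 = 4·663, i.e. γ^4 - 112γ^2 + 3136 - 2652 = 0, i.e. γ^4 - 112γ^2 + 484 = 0. So γ is a root of x^4 - 112x^2 + 484. This polynomial is irreducible over Q: it has no rational root (each ±√39 ± √17 is irrational), and any factorization into two quadratics over Q would force √(663) ∈ Q (pairing opposite roots) or √39, √17 ∈ Q (other pairings), all impossible. Hence [Q(γ):Q] = 4 = [Q(√39, √17):Q], so Q(γ) = Q(√39, √17).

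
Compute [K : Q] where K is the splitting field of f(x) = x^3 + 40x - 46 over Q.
[K : Q] = 6

By the rational root test, any rational root of the monic integer polynomial f(x) = x^3 + 40x - 46 must be an integer dividing the constant term -46, i.e. one of ±{1, 2, 23, 46}. Evaluating: f(1) = -5, f(-1) = -87, f(2) = 42, f(-2) = -134, f(23) = 13041, f(-23) = -13133, f(46) = 99130, f(-46) = -99222; none is 0, so f has no rational root and is therefore irreducible over Q (a cubic with no linear factor over a field is irreducible). For an irreducible cubic, the Galois group is A_3 or S_3 according as the discriminant disc(f) = -4a^3 - 27b^2 = -4·(40)^3 - 27·(-46)^2 = -313132 is or is not a square in Q. Here disc(f) = -313132 is not a perfect square in Q, so the Galois group of f over Q is not contained in A_3 and must be all of S_3. The splitting field has degree |S_3| = 6 over Q, so [K : Q] = 6.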